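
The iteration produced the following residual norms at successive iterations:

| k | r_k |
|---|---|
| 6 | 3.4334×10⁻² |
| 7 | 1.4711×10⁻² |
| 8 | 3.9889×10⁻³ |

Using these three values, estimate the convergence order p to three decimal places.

1.540

p ≈ ln(r_8/r_7) / ln(r_7/r_6)
  = ln(3.9889×10⁻³/1.4711×10⁻²) / ln(1.4711×10⁻²/3.4334×10⁻²)
  = ln(0.271151) / ln(0.428467)
  = -1.305079 / -0.847542 ≈ 1.539840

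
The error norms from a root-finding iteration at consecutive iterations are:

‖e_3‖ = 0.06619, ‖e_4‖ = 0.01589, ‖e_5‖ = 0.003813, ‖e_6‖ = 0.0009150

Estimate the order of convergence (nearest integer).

1

Consecutive ratios: ‖e_6‖/‖e_5‖ = 0.0009150/0.003813 = 0.239969, ‖e_5‖/‖e_4‖ = 0.003813/0.01589 = 0.239962.
p ≈ ln(0.239969)/ln(0.239962) = -1.4272/-1.4273 ≈ 1.00.
So the convergence is linear (order 1).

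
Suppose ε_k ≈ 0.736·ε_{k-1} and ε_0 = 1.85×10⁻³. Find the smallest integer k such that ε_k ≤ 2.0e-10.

53

After k steps, ε_k ≈ 1.85×10⁻³·0.736^k.
Need 0.736^k ≤ 2.0e-10/1.85×10⁻³ = 1.08108e-07.
k ≥ ln(1.08108e-07)/ln(0.736) = -16.0401/-0.30653 = 52.328.
Smallest integer k = 53.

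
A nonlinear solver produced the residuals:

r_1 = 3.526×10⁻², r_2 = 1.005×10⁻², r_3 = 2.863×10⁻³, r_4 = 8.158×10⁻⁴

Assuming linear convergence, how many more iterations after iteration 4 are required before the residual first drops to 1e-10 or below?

13

Rate ρ ≈ r_4/r_3 = 8.158×10⁻⁴/2.863×10⁻³ = 0.2849.
After j more steps, r_{4+j} ≈ 8.158×10⁻⁴·ρ^j; need ρ^j ≤ 1e-10/8.158×10⁻⁴ = 1.22579e-07.
j ≥ ln(1.22579e-07)/ln(0.2849) = -15.9145/-1.25562 = 12.675.
So 13 more iterations are needed.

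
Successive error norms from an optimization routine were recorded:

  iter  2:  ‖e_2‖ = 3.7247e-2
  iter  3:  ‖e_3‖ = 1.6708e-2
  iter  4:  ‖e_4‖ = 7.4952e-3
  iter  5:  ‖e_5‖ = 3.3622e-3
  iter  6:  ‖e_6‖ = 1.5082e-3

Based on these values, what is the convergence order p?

1

Consecutive ratios: ‖e_6‖/‖e_5‖ = 1.5082e-3/3.3622e-3 = 0.448575, ‖e_5‖/‖e_4‖ = 3.3622e-3/7.4952e-3 = 0.44858.
p ≈ ln(0.448575)/ln(0.44858) = -0.8017/-0.8017 ≈ 1.00.
So the convergence is linear (order 1).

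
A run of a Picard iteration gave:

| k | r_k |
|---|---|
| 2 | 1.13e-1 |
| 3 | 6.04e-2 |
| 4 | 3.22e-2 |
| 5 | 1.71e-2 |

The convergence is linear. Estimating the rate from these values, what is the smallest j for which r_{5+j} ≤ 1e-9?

Rate ρ ≈ r_5/r_4 = 1.71e-2/3.22e-2 = 0.5311.
After j more steps, r_{5+j} ≈ 1.71e-2·ρ^j; need ρ^j ≤ 1e-9/1.71e-2 = 5.84795e-08.
j ≥ ln(5.84795e-08)/ln(0.5311) = -16.6546/-0.63280 = 26.319.
So 27 more iterations are needed.

27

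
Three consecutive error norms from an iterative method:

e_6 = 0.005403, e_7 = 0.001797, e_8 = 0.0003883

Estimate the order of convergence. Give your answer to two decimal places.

p ≈ ln(e_8/e_7) / ln(e_7/e_6)
  = ln(0.0003883/0.001797) / ln(0.001797/0.005403)
  = ln(0.216082) / ln(0.332593)
  = -1.53210 / -1.10084 ≈ 1.39176

1.39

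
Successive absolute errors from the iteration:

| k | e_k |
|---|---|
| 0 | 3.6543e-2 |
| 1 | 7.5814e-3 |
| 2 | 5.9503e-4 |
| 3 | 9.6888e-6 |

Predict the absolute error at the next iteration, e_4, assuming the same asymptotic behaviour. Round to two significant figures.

1.2e-8

First estimate the order: p ≈ ln(e_3/e_2) / ln(e_2/e_1) = ln(9.6888e-6/5.9503e-4)/ln(5.9503e-4/7.5814e-3) = ln(0.0162829)/ln(0.0784855) ≈ 1.6180.
Then e_4 ≈ e_3·(e_3/e_2)^p = 9.6888e-6·(0.0162829)^1.6180 = 9.6888e-6·0.00127815 ≈ 1.238e-08.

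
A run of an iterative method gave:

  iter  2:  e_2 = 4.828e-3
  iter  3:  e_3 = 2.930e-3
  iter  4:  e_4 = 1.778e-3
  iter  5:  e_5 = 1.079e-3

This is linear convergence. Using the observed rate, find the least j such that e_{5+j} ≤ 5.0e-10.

Rate ρ ≈ e_5/e_4 = 1.079e-3/1.778e-3 = 0.6069.
After j more steps, e_{5+j} ≈ 1.079e-3·ρ^j; need ρ^j ≤ 5.0e-10/1.079e-3 = 4.63392e-07.
j ≥ ln(4.63392e-07)/ln(0.6069) = -14.5847/-0.49939 = 29.205.
So 30 more iterations are needed.

30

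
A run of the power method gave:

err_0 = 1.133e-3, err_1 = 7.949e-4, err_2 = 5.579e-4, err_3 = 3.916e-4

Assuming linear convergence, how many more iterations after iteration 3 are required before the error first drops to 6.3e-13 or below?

58

Rate ρ ≈ err_3/err_2 = 3.916e-4/5.579e-4 = 0.7019.
After j more steps, err_{3+j} ≈ 3.916e-4·ρ^j; need ρ^j ≤ 6.3e-13/3.916e-4 = 1.60878e-09.
j ≥ ln(1.60878e-09)/ln(0.7019) = -20.2478/-0.35396 = 57.204.
So 58 more iterations are needed.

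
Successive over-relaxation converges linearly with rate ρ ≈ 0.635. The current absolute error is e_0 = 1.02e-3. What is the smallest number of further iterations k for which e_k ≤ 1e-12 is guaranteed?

46

After k steps, e_k ≈ 1.02e-3·0.635^k.
Need 0.635^k ≤ 1e-12/1.02e-3 = 9.80392e-10.
k ≥ ln(9.80392e-10)/ln(0.635) = -20.7431/-0.45413 = 45.677.
Smallest integer k = 46.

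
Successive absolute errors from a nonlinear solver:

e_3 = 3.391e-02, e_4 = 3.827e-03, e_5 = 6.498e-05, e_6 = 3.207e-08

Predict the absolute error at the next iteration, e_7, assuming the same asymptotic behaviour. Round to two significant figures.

First estimate the order: p ≈ ln(e_6/e_5) / ln(e_5/e_4) = ln(3.207e-08/6.498e-05)/ln(6.498e-05/3.827e-03) = ln(0.000493536)/ln(0.0169794) ≈ 1.8681.
Then e_7 ≈ e_6·(e_6/e_5)^p = 3.207e-08·(0.000493536)^1.8681 = 3.207e-08·6.6495e-07 ≈ 2.132e-14.

2.1e-14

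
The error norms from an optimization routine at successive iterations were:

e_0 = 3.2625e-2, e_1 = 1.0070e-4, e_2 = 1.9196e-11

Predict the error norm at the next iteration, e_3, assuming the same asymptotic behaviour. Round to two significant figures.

First estimate the order: p ≈ ln(e_2/e_1) / ln(e_1/e_0) = ln(1.9196e-11/1.0070e-4)/ln(1.0070e-4/3.2625e-2) = ln(1.90626e-07)/ln(0.00308659) ≈ 2.6767.
Then e_3 ≈ e_2·(e_2/e_1)^p = 1.9196e-11·(1.90626e-07)^2.6767 = 1.9196e-11·1.03054e-18 ≈ 1.978e-29.

2.0e-29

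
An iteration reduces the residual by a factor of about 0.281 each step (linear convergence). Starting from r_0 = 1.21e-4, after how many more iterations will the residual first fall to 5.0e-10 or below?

10

After k steps, r_k ≈ 1.21e-4·0.281^k.
Need 0.281^k ≤ 5.0e-10/1.21e-4 = 4.13223e-06.
k ≥ ln(4.13223e-06)/ln(0.281) = -12.3967/-1.26940 = 9.766.
Smallest integer k = 10.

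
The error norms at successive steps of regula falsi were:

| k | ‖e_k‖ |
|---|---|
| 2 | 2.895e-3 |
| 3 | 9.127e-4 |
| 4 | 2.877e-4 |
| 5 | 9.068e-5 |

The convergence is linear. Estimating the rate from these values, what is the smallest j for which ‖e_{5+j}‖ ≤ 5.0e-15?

Rate ρ ≈ ‖e_5‖/‖e_4‖ = 9.068e-5/2.877e-4 = 0.3152.
After j more steps, ‖e_{5+j}‖ ≈ 9.068e-5·ρ^j; need ρ^j ≤ 5.0e-15/9.068e-5 = 5.5139e-11.
j ≥ ln(5.5139e-11)/ln(0.3152) = -23.6212/-1.15455 = 20.459.
So 21 more iterations are needed.

21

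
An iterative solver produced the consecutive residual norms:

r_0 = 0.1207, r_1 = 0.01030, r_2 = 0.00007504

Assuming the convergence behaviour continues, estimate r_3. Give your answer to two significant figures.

4.0e-9

First estimate the order: p ≈ ln(r_2/r_1) / ln(r_1/r_0) = ln(0.00007504/0.01030)/ln(0.01030/0.1207) = ln(0.00728544)/ln(0.0853355) ≈ 1.9998.
Then r_3 ≈ r_2·(r_2/r_1)^p = 0.00007504·(0.00728544)^1.9998 = 0.00007504·5.31299e-05 ≈ 3.987e-09.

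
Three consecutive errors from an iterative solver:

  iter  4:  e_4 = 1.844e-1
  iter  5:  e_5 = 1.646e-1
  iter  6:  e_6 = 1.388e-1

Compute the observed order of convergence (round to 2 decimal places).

p ≈ ln(e_6/e_5) / ln(e_5/e_4)
  = ln(1.388e-1/1.646e-1) / ln(1.646e-1/1.844e-1)
  = ln(0.843256) / ln(0.892625)
  = -0.17048 / -0.11359 ≈ 1.50084

1.50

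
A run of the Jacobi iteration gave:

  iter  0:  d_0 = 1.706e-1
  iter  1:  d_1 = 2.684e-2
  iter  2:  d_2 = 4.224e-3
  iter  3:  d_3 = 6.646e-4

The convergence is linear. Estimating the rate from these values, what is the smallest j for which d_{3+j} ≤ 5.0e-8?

Rate ρ ≈ d_3/d_2 = 6.646e-4/4.224e-3 = 0.1573.
After j more steps, d_{3+j} ≈ 6.646e-4·ρ^j; need ρ^j ≤ 5.0e-8/6.646e-4 = 7.52332e-05.
j ≥ ln(7.52332e-05)/ln(0.1573) = -9.4949/-1.84960 = 5.133.
So 6 more iterations are needed.

6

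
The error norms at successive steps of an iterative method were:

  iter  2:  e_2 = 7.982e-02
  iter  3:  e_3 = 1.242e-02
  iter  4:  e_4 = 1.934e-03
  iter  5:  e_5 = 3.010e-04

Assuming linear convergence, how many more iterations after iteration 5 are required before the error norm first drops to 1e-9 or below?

Rate ρ ≈ e_5/e_4 = 3.010e-04/1.934e-03 = 0.1556.
After j more steps, e_{5+j} ≈ 3.010e-04·ρ^j; need ρ^j ≤ 1e-9/3.010e-04 = 3.32226e-06.
j ≥ ln(3.32226e-06)/ln(0.1556) = -12.6149/-1.86047 = 6.780.
So 7 more iterations are needed.

7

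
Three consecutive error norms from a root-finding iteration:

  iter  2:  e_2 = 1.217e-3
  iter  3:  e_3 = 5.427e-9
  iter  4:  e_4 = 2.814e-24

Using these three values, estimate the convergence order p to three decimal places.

p ≈ ln(e_4/e_3) / ln(e_3/e_2)
  = ln(2.814e-24/5.427e-9) / ln(5.427e-9/1.217e-3)
  = ln(5.18519e-16) / ln(4.45933e-06)
  = -35.195555 / -12.320512 ≈ 2.856663

2.857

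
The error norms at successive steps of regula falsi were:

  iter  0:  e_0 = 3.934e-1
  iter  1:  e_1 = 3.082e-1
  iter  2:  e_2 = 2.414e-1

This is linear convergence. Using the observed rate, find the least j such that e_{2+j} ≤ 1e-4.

Rate ρ ≈ e_2/e_1 = 2.414e-1/3.082e-1 = 0.7833.
After j more steps, e_{2+j} ≈ 2.414e-1·ρ^j; need ρ^j ≤ 1e-4/2.414e-1 = 0.00041425.
j ≥ ln(0.00041425)/ln(0.7833) = -7.7890/-0.24424 = 31.891.
So 32 more iterations are needed.

32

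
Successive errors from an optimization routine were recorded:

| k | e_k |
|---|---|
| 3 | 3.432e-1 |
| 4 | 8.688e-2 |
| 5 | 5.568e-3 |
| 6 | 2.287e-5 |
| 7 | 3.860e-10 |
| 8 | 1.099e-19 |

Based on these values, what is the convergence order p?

2

Consecutive ratios: e_8/e_7 = 1.099e-19/3.860e-10 = 2.84715e-10, e_7/e_6 = 3.860e-10/2.287e-5 = 1.6878e-05.
p ≈ ln(2.84715e-10)/ln(1.6878e-05) = -21.9795/-10.9895 ≈ 2.00.
So the convergence is quadratic (order 2).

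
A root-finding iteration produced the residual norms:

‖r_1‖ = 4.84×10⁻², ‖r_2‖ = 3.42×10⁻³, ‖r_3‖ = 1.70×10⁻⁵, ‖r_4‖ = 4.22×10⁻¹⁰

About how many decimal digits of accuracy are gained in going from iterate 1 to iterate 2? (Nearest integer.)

1

Digits gained ≈ log₁₀(‖r_1‖/‖r_2‖) = log₁₀(4.84×10⁻²/3.42×10⁻³) = log₁₀(14.152) ≈ 1.151.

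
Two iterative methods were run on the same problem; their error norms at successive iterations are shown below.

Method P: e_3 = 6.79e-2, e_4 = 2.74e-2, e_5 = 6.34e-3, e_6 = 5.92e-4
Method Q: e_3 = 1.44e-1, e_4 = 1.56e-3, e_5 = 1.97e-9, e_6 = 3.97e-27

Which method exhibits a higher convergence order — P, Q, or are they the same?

Q

Method P: p ≈ ln(5.92e-4/6.34e-3)/ln(6.34e-3/2.74e-2) ≈ 1.62.
Method Q: p ≈ ln(3.97e-27/1.97e-9)/ln(1.97e-9/1.56e-3) ≈ 3.00.
Method Q has the higher order (≈3.0 vs ≈1.6).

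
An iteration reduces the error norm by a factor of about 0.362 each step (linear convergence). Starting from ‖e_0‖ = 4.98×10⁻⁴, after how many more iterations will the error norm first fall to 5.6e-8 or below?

After k steps, ‖e_k‖ ≈ 4.98×10⁻⁴·0.362^k.
Need 0.362^k ≤ 5.6e-8/4.98×10⁻⁴ = 0.00011245.
k ≥ ln(0.00011245)/ln(0.362) = -9.0930/-1.01611 = 8.949.
Smallest integer k = 9.

9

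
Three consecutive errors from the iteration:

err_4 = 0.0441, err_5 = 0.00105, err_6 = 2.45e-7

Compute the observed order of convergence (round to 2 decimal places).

2.24

p ≈ ln(err_6/err_5) / ln(err_5/err_4)
  = ln(2.45e-7/0.00105) / ln(0.00105/0.0441)
  = ln(0.000233333) / ln(0.0238095)
  = -8.36304 / -3.73767 ≈ 2.23750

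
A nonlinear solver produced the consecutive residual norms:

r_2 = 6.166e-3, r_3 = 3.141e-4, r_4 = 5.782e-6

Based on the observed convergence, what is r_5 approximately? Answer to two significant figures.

First estimate the order: p ≈ ln(r_4/r_3) / ln(r_3/r_2) = ln(5.782e-6/3.141e-4)/ln(3.141e-4/6.166e-3) = ln(0.0184082)/ln(0.0509406) ≈ 1.3419.
Then r_5 ≈ r_4·(r_4/r_3)^p = 5.782e-6·(0.0184082)^1.3419 = 5.782e-6·0.00469698 ≈ 2.716e-08.

2.7e-8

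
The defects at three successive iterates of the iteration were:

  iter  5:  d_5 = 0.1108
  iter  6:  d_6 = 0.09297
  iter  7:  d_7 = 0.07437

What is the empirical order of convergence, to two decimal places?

p ≈ ln(d_7/d_6) / ln(d_6/d_5)
  = ln(0.07437/0.09297) / ln(0.09297/0.1108)
  = ln(0.799935) / ln(0.839079)
  = -0.22322 / -0.17545 ≈ 1.27227

1.27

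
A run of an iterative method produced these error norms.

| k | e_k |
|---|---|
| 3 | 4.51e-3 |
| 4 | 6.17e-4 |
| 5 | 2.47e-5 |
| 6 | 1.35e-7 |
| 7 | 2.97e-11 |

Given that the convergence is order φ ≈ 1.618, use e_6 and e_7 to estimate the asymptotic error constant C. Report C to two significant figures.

C ≈ e_7 / e_6^1.618
  = 2.97e-11 / (1.35e-7)^1.618
  = 2.97e-11 / 7.6715e-12 ≈ 3.8715

3.9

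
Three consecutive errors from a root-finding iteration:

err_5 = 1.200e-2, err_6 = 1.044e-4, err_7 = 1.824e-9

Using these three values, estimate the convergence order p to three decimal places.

2.309

p ≈ ln(err_7/err_6) / ln(err_6/err_5)
  = ln(1.824e-9/1.044e-4) / ln(1.044e-4/1.200e-2)
  = ln(1.74713e-05) / ln(0.0087)
  = -10.954951 / -4.744432 ≈ 2.309012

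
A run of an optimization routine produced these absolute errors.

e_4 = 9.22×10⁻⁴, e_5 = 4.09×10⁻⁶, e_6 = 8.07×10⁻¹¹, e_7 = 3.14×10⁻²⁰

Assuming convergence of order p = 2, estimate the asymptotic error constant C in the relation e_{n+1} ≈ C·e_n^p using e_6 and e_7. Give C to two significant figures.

4.8

C ≈ e_7 / e_6^2
  = 3.14×10⁻²⁰ / (8.07×10⁻¹¹)^2
  = 3.14×10⁻²⁰ / 6.51249e-21 ≈ 4.8215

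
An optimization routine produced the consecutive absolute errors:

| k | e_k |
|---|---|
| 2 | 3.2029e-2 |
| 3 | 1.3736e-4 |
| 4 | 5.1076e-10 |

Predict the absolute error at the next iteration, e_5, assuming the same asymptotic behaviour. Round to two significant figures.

1.8e-22

First estimate the order: p ≈ ln(e_4/e_3) / ln(e_3/e_2) = ln(5.1076e-10/1.3736e-4)/ln(1.3736e-4/3.2029e-2) = ln(3.7184e-06)/ln(0.00428861) ≈ 2.2932.
Then e_5 ≈ e_4·(e_4/e_3)^p = 5.1076e-10·(3.7184e-06)^2.2932 = 5.1076e-10·3.53786e-13 ≈ 1.807e-22.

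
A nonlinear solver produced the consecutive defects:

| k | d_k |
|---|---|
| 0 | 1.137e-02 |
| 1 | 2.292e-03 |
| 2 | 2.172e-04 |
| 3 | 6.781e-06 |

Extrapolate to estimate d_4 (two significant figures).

First estimate the order: p ≈ ln(d_3/d_2) / ln(d_2/d_1) = ln(6.781e-06/2.172e-04)/ln(2.172e-04/2.292e-03) = ln(0.0312201)/ln(0.0947644) ≈ 1.4712.
Then d_4 ≈ d_3·(d_3/d_2)^p = 6.781e-06·(0.0312201)^1.4712 = 6.781e-06·0.00609553 ≈ 4.133e-08.

4.1e-8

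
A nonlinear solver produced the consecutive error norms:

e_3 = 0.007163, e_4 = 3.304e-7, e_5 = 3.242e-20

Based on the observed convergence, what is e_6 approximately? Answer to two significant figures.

First estimate the order: p ≈ ln(e_5/e_4) / ln(e_4/e_3) = ln(3.242e-20/3.304e-7)/ln(3.304e-7/0.007163) = ln(9.81235e-14)/ln(4.61259e-05) ≈ 3.0000.
Then e_6 ≈ e_5·(e_5/e_4)^p = 3.242e-20·(9.81235e-14)^3.0000 = 3.242e-20·9.44755e-40 ≈ 3.063e-59.

3.1e-59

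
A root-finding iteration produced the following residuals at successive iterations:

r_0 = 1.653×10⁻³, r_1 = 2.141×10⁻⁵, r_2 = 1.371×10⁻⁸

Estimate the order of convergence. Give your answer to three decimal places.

1.692

p ≈ ln(r_2/r_1) / ln(r_1/r_0)
  = ln(1.371×10⁻⁸/2.141×10⁻⁵) / ln(2.141×10⁻⁵/1.653×10⁻³)
  = ln(0.000640355) / ln(0.0129522)
  = -7.353488 / -4.346490 ≈ 1.691822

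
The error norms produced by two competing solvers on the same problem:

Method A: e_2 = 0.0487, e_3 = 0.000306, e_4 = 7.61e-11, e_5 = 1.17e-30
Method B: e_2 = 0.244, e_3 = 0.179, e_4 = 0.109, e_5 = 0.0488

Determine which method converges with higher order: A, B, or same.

A

Method A: p ≈ ln(1.17e-30/7.61e-11)/ln(7.61e-11/0.000306) ≈ 3.00.
Method B: p ≈ ln(0.0488/0.109)/ln(0.109/0.179) ≈ 1.62.
Method A has the higher order (≈3.0 vs ≈1.6).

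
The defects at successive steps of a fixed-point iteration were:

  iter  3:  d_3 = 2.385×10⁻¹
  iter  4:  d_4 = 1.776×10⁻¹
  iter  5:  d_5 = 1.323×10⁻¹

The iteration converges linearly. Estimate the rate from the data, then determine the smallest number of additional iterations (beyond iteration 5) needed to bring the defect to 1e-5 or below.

Rate ρ ≈ d_5/d_4 = 1.323×10⁻¹/1.776×10⁻¹ = 0.7449.
After j more steps, d_{5+j} ≈ 1.323×10⁻¹·ρ^j; need ρ^j ≤ 1e-5/1.323×10⁻¹ = 7.55858e-05.
j ≥ ln(7.55858e-05)/ln(0.7449) = -9.4902/-0.29451 = 32.224.
So 33 more iterations are needed.

33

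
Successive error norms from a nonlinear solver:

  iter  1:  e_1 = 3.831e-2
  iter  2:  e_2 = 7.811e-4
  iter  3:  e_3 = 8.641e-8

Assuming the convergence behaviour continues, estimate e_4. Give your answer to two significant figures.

First estimate the order: p ≈ ln(e_3/e_2) / ln(e_2/e_1) = ln(8.641e-8/7.811e-4)/ln(7.811e-4/3.831e-2) = ln(0.000110626)/ln(0.0203889) ≈ 2.3401.
Then e_4 ≈ e_3·(e_3/e_2)^p = 8.641e-8·(0.000110626)^2.3401 = 8.641e-8·5.5237e-10 ≈ 4.773e-17.

4.8e-17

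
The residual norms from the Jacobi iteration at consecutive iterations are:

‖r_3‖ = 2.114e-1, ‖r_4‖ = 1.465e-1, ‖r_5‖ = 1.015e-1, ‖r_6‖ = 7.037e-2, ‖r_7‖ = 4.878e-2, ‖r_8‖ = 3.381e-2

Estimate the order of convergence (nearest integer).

Consecutive ratios: ‖r_8‖/‖r_7‖ = 3.381e-2/4.878e-2 = 0.693112, ‖r_7‖/‖r_6‖ = 4.878e-2/7.037e-2 = 0.693193.
p ≈ ln(0.693112)/ln(0.693193) = -0.3666/-0.3664 ≈ 1.00.
So the convergence is linear (order 1).

1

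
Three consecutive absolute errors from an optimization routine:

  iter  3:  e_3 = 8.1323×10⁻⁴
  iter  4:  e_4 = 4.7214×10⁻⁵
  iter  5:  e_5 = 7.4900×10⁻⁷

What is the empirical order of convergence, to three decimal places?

1.456

p ≈ ln(e_5/e_4) / ln(e_4/e_3)
  = ln(7.4900×10⁻⁷/4.7214×10⁻⁵) / ln(4.7214×10⁻⁵/8.1323×10⁻⁴)
  = ln(0.0158639) / ln(0.0580574)
  = -4.143709 / -2.846323 ≈ 1.455811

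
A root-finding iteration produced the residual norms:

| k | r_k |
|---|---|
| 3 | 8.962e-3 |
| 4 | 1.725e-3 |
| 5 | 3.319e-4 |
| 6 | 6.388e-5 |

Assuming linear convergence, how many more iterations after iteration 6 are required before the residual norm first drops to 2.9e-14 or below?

14

Rate ρ ≈ r_6/r_5 = 6.388e-5/3.319e-4 = 0.1925.
After j more steps, r_{6+j} ≈ 6.388e-5·ρ^j; need ρ^j ≤ 2.9e-14/6.388e-5 = 4.53976e-10.
j ≥ ln(4.53976e-10)/ln(0.1925) = -21.5130/-1.64766 = 13.057.
So 14 more iterations are needed.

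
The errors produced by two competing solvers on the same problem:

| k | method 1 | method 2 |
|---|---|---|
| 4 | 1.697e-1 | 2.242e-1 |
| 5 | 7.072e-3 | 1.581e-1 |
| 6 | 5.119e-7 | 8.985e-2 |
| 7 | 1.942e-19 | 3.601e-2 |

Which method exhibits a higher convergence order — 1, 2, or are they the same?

Method 1: p ≈ ln(1.942e-19/5.119e-7)/ln(5.119e-7/7.072e-3) ≈ 3.00.
Method 2: p ≈ ln(3.601e-2/8.985e-2)/ln(8.985e-2/1.581e-1) ≈ 1.62.
Method 1 has the higher order (≈3.0 vs ≈1.6).

1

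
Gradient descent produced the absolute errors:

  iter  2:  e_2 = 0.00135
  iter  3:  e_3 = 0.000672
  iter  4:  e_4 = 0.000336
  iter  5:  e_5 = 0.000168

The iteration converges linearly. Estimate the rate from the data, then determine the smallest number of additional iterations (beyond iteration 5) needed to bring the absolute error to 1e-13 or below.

31

Rate ρ ≈ e_5/e_4 = 0.000168/0.000336 = 0.5000.
After j more steps, e_{5+j} ≈ 0.000168·ρ^j; need ρ^j ≤ 1e-13/0.000168 = 5.95238e-10.
j ≥ ln(5.95238e-10)/ln(0.5000) = -21.2421/-0.69315 = 30.646.
So 31 more iterations are needed.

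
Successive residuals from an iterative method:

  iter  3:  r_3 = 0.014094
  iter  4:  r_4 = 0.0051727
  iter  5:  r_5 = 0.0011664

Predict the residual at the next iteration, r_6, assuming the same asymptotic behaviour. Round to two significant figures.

First estimate the order: p ≈ ln(r_5/r_4) / ln(r_4/r_3) = ln(0.0011664/0.0051727)/ln(0.0051727/0.014094) = ln(0.225492)/ln(0.367014) ≈ 1.4860.
Then r_6 ≈ r_5·(r_5/r_4)^p = 0.0011664·(0.225492)^1.4860 = 0.0011664·0.109333 ≈ 0.0001275.

1.3e-4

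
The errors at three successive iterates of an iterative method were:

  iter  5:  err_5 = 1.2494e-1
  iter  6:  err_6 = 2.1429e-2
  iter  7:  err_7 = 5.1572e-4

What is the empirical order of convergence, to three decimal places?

2.114

p ≈ ln(err_7/err_6) / ln(err_6/err_5)
  = ln(5.1572e-4/2.1429e-2) / ln(2.1429e-2/1.2494e-1)
  = ln(0.0240665) / ln(0.171514)
  = -3.726934 / -1.763090 ≈ 2.113865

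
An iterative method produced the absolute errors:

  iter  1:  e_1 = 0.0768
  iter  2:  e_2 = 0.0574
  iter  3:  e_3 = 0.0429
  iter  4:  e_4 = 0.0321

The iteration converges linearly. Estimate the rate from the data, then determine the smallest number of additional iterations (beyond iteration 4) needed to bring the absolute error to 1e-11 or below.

Rate ρ ≈ e_4/e_3 = 0.0321/0.0429 = 0.7483.
After j more steps, e_{4+j} ≈ 0.0321·ρ^j; need ρ^j ≤ 1e-11/0.0321 = 3.11526e-10.
j ≥ ln(3.11526e-10)/ln(0.7483) = -21.8895/-0.28995 = 75.494.
So 76 more iterations are needed.

76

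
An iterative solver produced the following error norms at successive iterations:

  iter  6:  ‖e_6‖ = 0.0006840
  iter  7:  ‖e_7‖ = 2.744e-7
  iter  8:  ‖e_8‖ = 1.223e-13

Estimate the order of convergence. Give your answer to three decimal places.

1.870

p ≈ ln(‖e_8‖/‖e_7‖) / ln(‖e_7‖/‖e_6‖)
  = ln(1.223e-13/2.744e-7) / ln(2.744e-7/0.0006840)
  = ln(4.457e-07) / ln(0.00040117)
  = -14.623620 / -7.821125 ≈ 1.869759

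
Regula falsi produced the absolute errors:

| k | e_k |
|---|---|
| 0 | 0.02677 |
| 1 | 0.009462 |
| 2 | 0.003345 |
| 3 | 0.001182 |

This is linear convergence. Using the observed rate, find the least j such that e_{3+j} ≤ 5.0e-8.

10

Rate ρ ≈ e_3/e_2 = 0.001182/0.003345 = 0.3534.
After j more steps, e_{3+j} ≈ 0.001182·ρ^j; need ρ^j ≤ 5.0e-8/0.001182 = 4.23012e-05.
j ≥ ln(4.23012e-05)/ln(0.3534) = -10.0707/-1.04015 = 9.682.
So 10 more iterations are needed.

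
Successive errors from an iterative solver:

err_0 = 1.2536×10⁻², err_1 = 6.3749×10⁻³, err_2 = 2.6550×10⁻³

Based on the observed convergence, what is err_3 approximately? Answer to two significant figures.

First estimate the order: p ≈ ln(err_2/err_1) / ln(err_1/err_0) = ln(2.6550×10⁻³/6.3749×10⁻³)/ln(6.3749×10⁻³/1.2536×10⁻²) = ln(0.416477)/ln(0.508527) ≈ 1.2953.
Then err_3 ≈ err_2·(err_2/err_1)^p = 2.6550×10⁻³·(0.416477)^1.2953 = 2.6550×10⁻³·0.321556 ≈ 0.0008537.

8.5e-4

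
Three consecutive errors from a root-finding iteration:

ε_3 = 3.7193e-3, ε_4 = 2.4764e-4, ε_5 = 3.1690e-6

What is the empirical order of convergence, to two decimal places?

1.61

p ≈ ln(ε_5/ε_4) / ln(ε_4/ε_3)
  = ln(3.1690e-6/2.4764e-4) / ln(2.4764e-4/3.7193e-3)
  = ln(0.0127968) / ln(0.0665824)
  = -4.35856 / -2.70932 ≈ 1.60873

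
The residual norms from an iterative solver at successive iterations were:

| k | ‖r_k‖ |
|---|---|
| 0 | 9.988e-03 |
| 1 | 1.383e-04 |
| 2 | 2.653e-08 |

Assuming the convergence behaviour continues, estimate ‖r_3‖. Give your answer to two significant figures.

First estimate the order: p ≈ ln(‖r_2‖/‖r_1‖) / ln(‖r_1‖/‖r_0‖) = ln(2.653e-08/1.383e-04)/ln(1.383e-04/9.988e-03) = ln(0.000191829)/ln(0.0138466) ≈ 1.9999.
Then ‖r_3‖ ≈ ‖r_2‖·(‖r_2‖/‖r_1‖)^p = 2.653e-08·(0.000191829)^1.9999 = 2.653e-08·3.68299e-08 ≈ 9.771e-16.

9.8e-16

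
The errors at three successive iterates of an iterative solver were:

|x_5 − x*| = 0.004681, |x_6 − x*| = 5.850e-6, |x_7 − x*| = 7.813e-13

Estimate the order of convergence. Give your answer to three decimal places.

p ≈ ln(|x_7 − x*|/|x_6 − x*|) / ln(|x_6 − x*|/|x_5 − x*|)
  = ln(7.813e-13/5.850e-6) / ln(5.850e-6/0.004681)
  = ln(1.33556e-07) / ln(0.00124973)
  = -15.828745 / -6.684828 ≈ 2.367861

2.368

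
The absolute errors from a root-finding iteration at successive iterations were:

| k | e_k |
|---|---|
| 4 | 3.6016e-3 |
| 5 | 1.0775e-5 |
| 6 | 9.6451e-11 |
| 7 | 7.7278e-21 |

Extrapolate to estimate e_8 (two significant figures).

5.0e-41

First estimate the order: p ≈ ln(e_7/e_6) / ln(e_6/e_5) = ln(7.7278e-21/9.6451e-11)/ln(9.6451e-11/1.0775e-5) = ln(8.01215e-11)/ln(8.95137e-06) ≈ 2.0000.
Then e_8 ≈ e_7·(e_7/e_6)^p = 7.7278e-21·(8.01215e-11)^2.0000 = 7.7278e-21·6.41945e-21 ≈ 4.961e-41.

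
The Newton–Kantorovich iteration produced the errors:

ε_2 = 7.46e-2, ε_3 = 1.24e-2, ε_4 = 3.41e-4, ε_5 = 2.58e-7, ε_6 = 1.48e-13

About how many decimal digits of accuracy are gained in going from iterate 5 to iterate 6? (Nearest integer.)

6

Digits gained ≈ log₁₀(ε_5/ε_6) = log₁₀(2.58e-7/1.48e-13) = log₁₀(1.74324e+06) ≈ 6.241.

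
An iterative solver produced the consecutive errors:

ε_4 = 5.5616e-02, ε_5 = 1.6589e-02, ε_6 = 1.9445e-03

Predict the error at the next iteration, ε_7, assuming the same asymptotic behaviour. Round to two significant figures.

First estimate the order: p ≈ ln(ε_6/ε_5) / ln(ε_5/ε_4) = ln(1.9445e-03/1.6589e-02)/ln(1.6589e-02/5.5616e-02) = ln(0.117216)/ln(0.298277) ≈ 1.7721.
Then ε_7 ≈ ε_6·(ε_6/ε_5)^p = 1.9445e-03·(0.117216)^1.7721 = 1.9445e-03·0.022395 ≈ 4.355e-05.

4.4e-5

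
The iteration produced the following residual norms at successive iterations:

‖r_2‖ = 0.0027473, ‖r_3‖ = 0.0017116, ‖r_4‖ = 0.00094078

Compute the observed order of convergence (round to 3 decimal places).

1.265

p ≈ ln(‖r_4‖/‖r_3‖) / ln(‖r_3‖/‖r_2‖)
  = ln(0.00094078/0.0017116) / ln(0.0017116/0.0027473)
  = ln(0.549649) / ln(0.623012)
  = -0.598475 / -0.473189 ≈ 1.264769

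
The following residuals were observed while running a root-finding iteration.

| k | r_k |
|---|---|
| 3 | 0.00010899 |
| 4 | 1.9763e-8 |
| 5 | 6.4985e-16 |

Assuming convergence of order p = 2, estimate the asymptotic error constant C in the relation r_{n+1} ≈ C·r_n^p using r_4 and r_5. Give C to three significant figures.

1.66

C ≈ r_5 / r_4^2
  = 6.4985e-16 / (1.9763e-8)^2
  = 6.4985e-16 / 3.90576e-16 ≈ 1.6638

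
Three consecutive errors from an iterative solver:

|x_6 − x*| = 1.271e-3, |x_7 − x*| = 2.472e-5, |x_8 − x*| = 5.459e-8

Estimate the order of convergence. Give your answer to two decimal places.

1.55

p ≈ ln(|x_8 − x*|/|x_7 − x*|) / ln(|x_7 − x*|/|x_6 − x*|)
  = ln(5.459e-8/2.472e-5) / ln(2.472e-5/1.271e-3)
  = ln(0.00220833) / ln(0.0194493)
  = -6.11552 / -3.93994 ≈ 1.55219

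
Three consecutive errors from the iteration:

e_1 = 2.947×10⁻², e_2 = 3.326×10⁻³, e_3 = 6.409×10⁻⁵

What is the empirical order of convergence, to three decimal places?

p ≈ ln(e_3/e_2) / ln(e_2/e_1)
  = ln(6.409×10⁻⁵/3.326×10⁻³) / ln(3.326×10⁻³/2.947×10⁻²)
  = ln(0.0192694) / ln(0.112861)
  = -3.949237 / -2.181598 ≈ 1.810250

1.810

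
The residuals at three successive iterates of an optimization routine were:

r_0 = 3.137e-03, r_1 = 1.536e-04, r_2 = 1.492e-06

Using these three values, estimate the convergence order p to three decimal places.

1.536

p ≈ ln(r_2/r_1) / ln(r_1/r_0)
  = ln(1.492e-06/1.536e-04) / ln(1.536e-04/3.137e-03)
  = ln(0.00971354) / ln(0.048964)
  = -4.634234 / -3.016670 ≈ 1.536208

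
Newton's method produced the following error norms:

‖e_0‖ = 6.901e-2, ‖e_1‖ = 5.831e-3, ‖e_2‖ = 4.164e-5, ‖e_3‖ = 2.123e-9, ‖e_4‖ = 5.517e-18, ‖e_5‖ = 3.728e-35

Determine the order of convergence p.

Consecutive ratios: ‖e_5‖/‖e_4‖ = 3.728e-35/5.517e-18 = 6.7573e-18, ‖e_4‖/‖e_3‖ = 5.517e-18/2.123e-9 = 2.59868e-09.
p ≈ ln(6.7573e-18)/ln(2.59868e-09) = -39.5359/-19.7683 ≈ 2.00.
So the convergence is quadratic (order 2).

2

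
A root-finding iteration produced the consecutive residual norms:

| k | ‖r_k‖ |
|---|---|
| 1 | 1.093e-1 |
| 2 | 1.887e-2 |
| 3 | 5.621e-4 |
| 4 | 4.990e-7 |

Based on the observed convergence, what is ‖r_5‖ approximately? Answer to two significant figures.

3.9e-13

First estimate the order: p ≈ ln(‖r_4‖/‖r_3‖) / ln(‖r_3‖/‖r_2‖) = ln(4.990e-7/5.621e-4)/ln(5.621e-4/1.887e-2) = ln(0.000887742)/ln(0.029788) ≈ 1.9999.
Then ‖r_5‖ ≈ ‖r_4‖·(‖r_4‖/‖r_3‖)^p = 4.990e-7·(0.000887742)^1.9999 = 4.990e-7·7.8864e-07 ≈ 3.935e-13.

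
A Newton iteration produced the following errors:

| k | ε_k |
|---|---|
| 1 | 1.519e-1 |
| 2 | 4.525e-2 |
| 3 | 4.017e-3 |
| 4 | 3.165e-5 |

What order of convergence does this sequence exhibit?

Consecutive ratios: ε_4/ε_3 = 3.165e-5/4.017e-3 = 0.00787901, ε_3/ε_2 = 4.017e-3/4.525e-2 = 0.0887735.
p ≈ ln(0.00787901)/ln(0.0887735) = -4.8436/-2.4217 ≈ 2.00.
So the convergence is quadratic (order 2).

2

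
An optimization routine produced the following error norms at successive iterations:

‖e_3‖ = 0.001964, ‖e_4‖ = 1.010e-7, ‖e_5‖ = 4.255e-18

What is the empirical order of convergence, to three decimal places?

2.419

p ≈ ln(‖e_5‖/‖e_4‖) / ln(‖e_4‖/‖e_3‖)
  = ln(4.255e-18/1.010e-7) / ln(1.010e-7/0.001964)
  = ln(4.21287e-11) / ln(5.14257e-05)
  = -23.890292 / -9.875373 ≈ 2.419179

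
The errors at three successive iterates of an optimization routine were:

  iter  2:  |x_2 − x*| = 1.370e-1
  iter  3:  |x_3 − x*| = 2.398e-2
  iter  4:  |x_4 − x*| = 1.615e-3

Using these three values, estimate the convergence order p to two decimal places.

p ≈ ln(|x_4 − x*|/|x_3 − x*|) / ln(|x_3 − x*|/|x_2 − x*|)
  = ln(1.615e-3/2.398e-2) / ln(2.398e-2/1.370e-1)
  = ln(0.0673478) / ln(0.175036)
  = -2.69789 / -1.74276 ≈ 1.54806

1.55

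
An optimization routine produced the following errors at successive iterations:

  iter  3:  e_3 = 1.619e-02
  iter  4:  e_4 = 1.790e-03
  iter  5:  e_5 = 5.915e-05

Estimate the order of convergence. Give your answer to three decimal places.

1.548

p ≈ ln(e_5/e_4) / ln(e_4/e_3)
  = ln(5.915e-05/1.790e-03) / ln(1.790e-03/1.619e-02)
  = ln(0.0330447) / ln(0.110562)
  = -3.409894 / -2.202179 ≈ 1.548418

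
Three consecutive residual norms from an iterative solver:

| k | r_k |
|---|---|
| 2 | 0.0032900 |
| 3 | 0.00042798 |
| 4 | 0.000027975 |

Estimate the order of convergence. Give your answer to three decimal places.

p ≈ ln(r_4/r_3) / ln(r_3/r_2)
  = ln(0.000027975/0.00042798) / ln(0.00042798/0.0032900)
  = ln(0.0653652) / ln(0.130085)
  = -2.727765 / -2.039567 ≈ 1.337424

1.337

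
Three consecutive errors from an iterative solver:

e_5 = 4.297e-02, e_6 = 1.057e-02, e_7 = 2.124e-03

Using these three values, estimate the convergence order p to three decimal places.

1.144

p ≈ ln(e_7/e_6) / ln(e_6/e_5)
  = ln(2.124e-03/1.057e-02) / ln(1.057e-02/4.297e-02)
  = ln(0.200946) / ln(0.245986)
  = -1.604719 / -1.402481 ≈ 1.144200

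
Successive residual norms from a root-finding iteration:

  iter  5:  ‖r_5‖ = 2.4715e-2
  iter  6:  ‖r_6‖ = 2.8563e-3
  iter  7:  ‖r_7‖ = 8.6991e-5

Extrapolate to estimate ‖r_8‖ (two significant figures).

First estimate the order: p ≈ ln(‖r_7‖/‖r_6‖) / ln(‖r_6‖/‖r_5‖) = ln(8.6991e-5/2.8563e-3)/ln(2.8563e-3/2.4715e-2) = ln(0.0304558)/ln(0.115569) ≈ 1.6180.
Then ‖r_8‖ ≈ ‖r_7‖·(‖r_7‖/‖r_6‖)^p = 8.6991e-5·(0.0304558)^1.6180 = 8.6991e-5·0.00352029 ≈ 3.062e-07.

3.1e-7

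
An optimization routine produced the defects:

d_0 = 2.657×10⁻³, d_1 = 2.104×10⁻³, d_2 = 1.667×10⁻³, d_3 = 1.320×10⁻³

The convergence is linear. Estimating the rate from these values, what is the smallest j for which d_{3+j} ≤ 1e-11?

Rate ρ ≈ d_3/d_2 = 1.320×10⁻³/1.667×10⁻³ = 0.7918.
After j more steps, d_{3+j} ≈ 1.320×10⁻³·ρ^j; need ρ^j ≤ 1e-11/1.320×10⁻³ = 7.57576e-09.
j ≥ ln(7.57576e-09)/ln(0.7918) = -18.6983/-0.23345 = 80.096.
So 81 more iterations are needed.

81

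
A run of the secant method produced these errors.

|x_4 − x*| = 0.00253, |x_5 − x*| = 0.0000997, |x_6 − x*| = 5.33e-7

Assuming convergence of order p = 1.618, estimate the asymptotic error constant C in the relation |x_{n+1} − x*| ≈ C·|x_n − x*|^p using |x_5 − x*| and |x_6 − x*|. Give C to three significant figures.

C ≈ |x_6 − x*| / |x_5 − x*|^1.618
  = 5.33e-7 / (0.0000997)^1.618
  = 5.33e-7 / 3.35652e-07 ≈ 1.588

1.59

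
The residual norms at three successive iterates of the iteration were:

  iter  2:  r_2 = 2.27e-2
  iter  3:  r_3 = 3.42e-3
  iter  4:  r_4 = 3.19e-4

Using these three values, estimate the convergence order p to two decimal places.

p ≈ ln(r_4/r_3) / ln(r_3/r_2)
  = ln(3.19e-4/3.42e-3) / ln(3.42e-3/2.27e-2)
  = ln(0.0932749) / ln(0.150661)
  = -2.37220 / -1.89272 ≈ 1.25333

1.25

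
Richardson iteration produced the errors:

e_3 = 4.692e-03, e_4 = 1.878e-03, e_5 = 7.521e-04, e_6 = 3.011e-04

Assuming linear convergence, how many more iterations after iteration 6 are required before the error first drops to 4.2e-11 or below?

Rate ρ ≈ e_6/e_5 = 3.011e-04/7.521e-04 = 0.4003.
After j more steps, e_{6+j} ≈ 3.011e-04·ρ^j; need ρ^j ≤ 4.2e-11/3.011e-04 = 1.39489e-07.
j ≥ ln(1.39489e-07)/ln(0.4003) = -15.7853/-0.91554 = 17.242.
So 18 more iterations are needed.

18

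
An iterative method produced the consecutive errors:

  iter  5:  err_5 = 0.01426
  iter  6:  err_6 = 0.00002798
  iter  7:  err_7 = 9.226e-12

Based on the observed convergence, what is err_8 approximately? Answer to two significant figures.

2.8e-27

First estimate the order: p ≈ ln(err_7/err_6) / ln(err_6/err_5) = ln(9.226e-12/0.00002798)/ln(0.00002798/0.01426) = ln(3.29736e-07)/ln(0.00196213) ≈ 2.3942.
Then err_8 ≈ err_7·(err_7/err_6)^p = 9.226e-12·(3.29736e-07)^2.3942 = 9.226e-12·3.02827e-16 ≈ 2.794e-27.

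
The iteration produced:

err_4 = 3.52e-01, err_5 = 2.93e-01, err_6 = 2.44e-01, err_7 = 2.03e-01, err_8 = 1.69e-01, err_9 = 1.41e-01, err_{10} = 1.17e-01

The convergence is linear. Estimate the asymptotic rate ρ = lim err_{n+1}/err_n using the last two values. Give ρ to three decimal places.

0.830

ρ ≈ err_{10}/err_9 = 1.17e-01/1.41e-01 = 0.82979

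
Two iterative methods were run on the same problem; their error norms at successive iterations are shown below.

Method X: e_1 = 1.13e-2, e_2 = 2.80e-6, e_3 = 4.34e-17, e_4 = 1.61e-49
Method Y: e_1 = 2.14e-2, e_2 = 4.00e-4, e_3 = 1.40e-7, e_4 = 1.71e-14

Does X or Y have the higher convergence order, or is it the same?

X

Method X: p ≈ ln(1.61e-49/4.34e-17)/ln(4.34e-17/2.80e-6) ≈ 3.00.
Method Y: p ≈ ln(1.71e-14/1.40e-7)/ln(1.40e-7/4.00e-4) ≈ 2.00.
Method X has the higher order (≈3.0 vs ≈2.0).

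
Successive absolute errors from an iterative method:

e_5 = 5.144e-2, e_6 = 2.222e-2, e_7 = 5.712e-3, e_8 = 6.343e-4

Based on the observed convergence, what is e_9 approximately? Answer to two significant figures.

1.8e-5

First estimate the order: p ≈ ln(e_8/e_7) / ln(e_7/e_6) = ln(6.343e-4/5.712e-3)/ln(5.712e-3/2.222e-2) = ln(0.111047)/ln(0.257066) ≈ 1.6179.
Then e_9 ≈ e_8·(e_8/e_7)^p = 6.343e-4·(0.111047)^1.6179 = 6.343e-4·0.0285578 ≈ 1.811e-05.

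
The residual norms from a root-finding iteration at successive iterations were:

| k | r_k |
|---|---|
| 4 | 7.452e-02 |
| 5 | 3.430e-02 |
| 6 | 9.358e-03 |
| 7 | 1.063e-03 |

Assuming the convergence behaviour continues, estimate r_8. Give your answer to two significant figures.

First estimate the order: p ≈ ln(r_7/r_6) / ln(r_6/r_5) = ln(1.063e-03/9.358e-03)/ln(9.358e-03/3.430e-02) = ln(0.113593)/ln(0.272828) ≈ 1.6746.
Then r_8 ≈ r_7·(r_7/r_6)^p = 1.063e-03·(0.113593)^1.6746 = 1.063e-03·0.0261874 ≈ 2.784e-05.

2.8e-5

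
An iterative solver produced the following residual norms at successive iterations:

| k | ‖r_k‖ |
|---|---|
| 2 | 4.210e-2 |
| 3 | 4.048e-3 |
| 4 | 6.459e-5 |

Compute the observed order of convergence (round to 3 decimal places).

p ≈ ln(‖r_4‖/‖r_3‖) / ln(‖r_3‖/‖r_2‖)
  = ln(6.459e-5/4.048e-3) / ln(4.048e-3/4.210e-2)
  = ln(0.015956) / ln(0.096152)
  = -4.137920 / -2.341825 ≈ 1.766964

1.767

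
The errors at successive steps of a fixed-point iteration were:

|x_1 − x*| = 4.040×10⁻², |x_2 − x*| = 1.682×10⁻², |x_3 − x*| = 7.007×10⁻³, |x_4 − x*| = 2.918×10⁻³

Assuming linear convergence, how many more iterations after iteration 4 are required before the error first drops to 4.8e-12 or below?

24

Rate ρ ≈ |x_4 − x*|/|x_3 − x*| = 2.918×10⁻³/7.007×10⁻³ = 0.4164.
After j more steps, |x_{4+j} − x*| ≈ 2.918×10⁻³·ρ^j; need ρ^j ≤ 4.8e-12/2.918×10⁻³ = 1.64496e-09.
j ≥ ln(1.64496e-09)/ln(0.4164) = -20.2255/-0.87611 = 23.086.
So 24 more iterations are needed.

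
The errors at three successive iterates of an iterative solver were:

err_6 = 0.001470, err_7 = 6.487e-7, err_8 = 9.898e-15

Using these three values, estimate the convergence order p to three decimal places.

2.330

p ≈ ln(err_8/err_7) / ln(err_7/err_6)
  = ln(9.898e-15/6.487e-7) / ln(6.487e-7/0.001470)
  = ln(1.52582e-08) / ln(0.000441293)
  = -17.998149 / -7.725802 ≈ 2.329616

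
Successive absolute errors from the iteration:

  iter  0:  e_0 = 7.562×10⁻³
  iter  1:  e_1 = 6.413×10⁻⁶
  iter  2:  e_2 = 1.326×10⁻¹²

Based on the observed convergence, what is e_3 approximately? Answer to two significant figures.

3.8e-27

First estimate the order: p ≈ ln(e_2/e_1) / ln(e_1/e_0) = ln(1.326×10⁻¹²/6.413×10⁻⁶)/ln(6.413×10⁻⁶/7.562×10⁻³) = ln(2.06768e-07)/ln(0.000848056) ≈ 2.1763.
Then e_3 ≈ e_2·(e_2/e_1)^p = 1.326×10⁻¹²·(2.06768e-07)^2.1763 = 1.326×10⁻¹²·2.83456e-15 ≈ 3.759e-27.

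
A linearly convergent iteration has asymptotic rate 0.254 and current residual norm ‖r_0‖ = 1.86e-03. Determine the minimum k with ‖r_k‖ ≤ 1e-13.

18

After k steps, ‖r_k‖ ≈ 1.86e-03·0.254^k.
Need 0.254^k ≤ 1e-13/1.86e-03 = 5.37634e-11.
k ≥ ln(5.37634e-11)/ln(0.254) = -23.6464/-1.37042 = 17.255.
Smallest integer k = 18.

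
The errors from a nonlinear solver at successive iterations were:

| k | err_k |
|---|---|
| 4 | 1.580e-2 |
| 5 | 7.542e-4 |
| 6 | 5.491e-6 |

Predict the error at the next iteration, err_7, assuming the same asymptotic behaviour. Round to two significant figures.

First estimate the order: p ≈ ln(err_6/err_5) / ln(err_5/err_4) = ln(5.491e-6/7.542e-4)/ln(7.542e-4/1.580e-2) = ln(0.00728056)/ln(0.0477342) ≈ 1.6181.
Then err_7 ≈ err_6·(err_6/err_5)^p = 5.491e-6·(0.00728056)^1.6181 = 5.491e-6·0.000347351 ≈ 1.907e-09.

1.9e-9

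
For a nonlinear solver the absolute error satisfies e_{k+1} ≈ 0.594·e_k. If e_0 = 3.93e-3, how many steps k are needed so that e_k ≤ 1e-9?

30

After k steps, e_k ≈ 3.93e-3·0.594^k.
Need 0.594^k ≤ 1e-9/3.93e-3 = 2.54453e-07.
k ≥ ln(2.54453e-07)/ln(0.594) = -15.1841/-0.52088 = 29.151.
Smallest integer k = 30.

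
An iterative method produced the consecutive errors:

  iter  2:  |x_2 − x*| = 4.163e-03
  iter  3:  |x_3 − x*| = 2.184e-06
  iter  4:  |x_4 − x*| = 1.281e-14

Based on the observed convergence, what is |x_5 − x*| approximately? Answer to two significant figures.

2.8e-35

First estimate the order: p ≈ ln(|x_4 − x*|/|x_3 − x*|) / ln(|x_3 − x*|/|x_2 − x*|) = ln(1.281e-14/2.184e-06)/ln(2.184e-06/4.163e-03) = ln(5.86538e-09)/ln(0.000524622) ≈ 2.5095.
Then |x_5 − x*| ≈ |x_4 − x*|·(|x_4 − x*|/|x_3 − x*|)^p = 1.281e-14·(5.86538e-09)^2.5095 = 1.281e-14·2.20059e-21 ≈ 2.819e-35.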